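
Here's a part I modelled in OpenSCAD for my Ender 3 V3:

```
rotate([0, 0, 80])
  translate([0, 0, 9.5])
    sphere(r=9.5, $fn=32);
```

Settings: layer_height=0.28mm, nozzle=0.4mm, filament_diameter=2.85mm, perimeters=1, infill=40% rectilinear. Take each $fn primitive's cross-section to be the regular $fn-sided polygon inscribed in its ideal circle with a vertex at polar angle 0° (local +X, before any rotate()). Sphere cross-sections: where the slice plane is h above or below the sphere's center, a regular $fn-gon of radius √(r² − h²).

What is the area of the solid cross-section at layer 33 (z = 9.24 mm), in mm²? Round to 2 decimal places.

At z = 9.24 mm: the r=9.5 sphere contributes a regular 32-gon of circumradius √(9.5²−0.26²) = 9.496 (area = (32/2)·9.496²·sin(360°/32) = 281.50 mm²); (rotated 80° about Z; rotation is an isometry so areas/perimeters/island counts are preserved). Overall, the cross-section is a single solid region. Net area = 281.50 mm².

281.50 mm²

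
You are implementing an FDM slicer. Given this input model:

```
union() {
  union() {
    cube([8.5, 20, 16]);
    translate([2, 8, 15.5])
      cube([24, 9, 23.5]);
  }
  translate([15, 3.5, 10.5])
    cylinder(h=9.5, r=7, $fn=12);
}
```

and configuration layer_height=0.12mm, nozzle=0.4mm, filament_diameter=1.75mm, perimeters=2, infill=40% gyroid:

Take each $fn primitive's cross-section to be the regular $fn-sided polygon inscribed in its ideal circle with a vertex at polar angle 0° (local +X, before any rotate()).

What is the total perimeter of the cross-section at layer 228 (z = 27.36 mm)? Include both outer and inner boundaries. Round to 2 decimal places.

At z = 27.36 mm: the cube is absent (z outside [0, 16]); the cube at (2, 8) (footprint 24×9) is included at this height (perimeter 66.00 mm); Combining (union): only the 24×9 cube at (2, 8) is present, so the union is just that shape — boundary = 66.00 mm; the cylinder at (15, 3.5) is not intersected at this z (z outside [10.5, 20]); Taking the union: only that combined region is present, so the union is just that shape — boundary = 66.00 mm. Overall, the cross-section is a single solid region. Total boundary length (outer) = 66.00 mm.

66.00 mm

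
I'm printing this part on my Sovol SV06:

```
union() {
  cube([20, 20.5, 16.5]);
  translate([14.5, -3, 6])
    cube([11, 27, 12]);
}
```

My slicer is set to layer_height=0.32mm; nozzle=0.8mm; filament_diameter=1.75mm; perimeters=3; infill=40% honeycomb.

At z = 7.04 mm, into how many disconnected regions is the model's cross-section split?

At z = 7.04 mm: the cube is present — its section is the full 20×20.5 rectangle; the 11×27 cube at (14.5, -3) contributes its full rectangle; Merging all regions: the regions partially overlap (shared area 112.75 mm²), so overlapping operands fuse into one piece — 1 connected region. The result has 1 disconnected region.

1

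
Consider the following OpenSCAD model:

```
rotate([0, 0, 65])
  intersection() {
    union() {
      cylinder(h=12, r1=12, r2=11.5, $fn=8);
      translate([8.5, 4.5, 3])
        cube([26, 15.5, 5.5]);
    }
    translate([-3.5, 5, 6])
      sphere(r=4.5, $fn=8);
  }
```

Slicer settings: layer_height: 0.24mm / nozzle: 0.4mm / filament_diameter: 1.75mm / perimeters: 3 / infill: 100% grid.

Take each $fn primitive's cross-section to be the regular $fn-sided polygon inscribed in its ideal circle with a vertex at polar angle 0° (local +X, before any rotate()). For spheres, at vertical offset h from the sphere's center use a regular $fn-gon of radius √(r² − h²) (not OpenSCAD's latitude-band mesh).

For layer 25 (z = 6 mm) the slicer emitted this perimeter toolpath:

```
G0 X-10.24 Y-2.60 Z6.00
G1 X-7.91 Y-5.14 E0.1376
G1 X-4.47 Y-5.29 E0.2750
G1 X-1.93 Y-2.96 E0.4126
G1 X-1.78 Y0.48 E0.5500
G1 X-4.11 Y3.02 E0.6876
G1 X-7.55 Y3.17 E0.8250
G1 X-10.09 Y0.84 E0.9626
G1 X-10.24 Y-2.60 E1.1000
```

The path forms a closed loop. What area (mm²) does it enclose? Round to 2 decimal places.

Apply the shoelace formula to the sequence of (X, Y) vertices; enclosed area = 57.31 mm².

57.31 mm²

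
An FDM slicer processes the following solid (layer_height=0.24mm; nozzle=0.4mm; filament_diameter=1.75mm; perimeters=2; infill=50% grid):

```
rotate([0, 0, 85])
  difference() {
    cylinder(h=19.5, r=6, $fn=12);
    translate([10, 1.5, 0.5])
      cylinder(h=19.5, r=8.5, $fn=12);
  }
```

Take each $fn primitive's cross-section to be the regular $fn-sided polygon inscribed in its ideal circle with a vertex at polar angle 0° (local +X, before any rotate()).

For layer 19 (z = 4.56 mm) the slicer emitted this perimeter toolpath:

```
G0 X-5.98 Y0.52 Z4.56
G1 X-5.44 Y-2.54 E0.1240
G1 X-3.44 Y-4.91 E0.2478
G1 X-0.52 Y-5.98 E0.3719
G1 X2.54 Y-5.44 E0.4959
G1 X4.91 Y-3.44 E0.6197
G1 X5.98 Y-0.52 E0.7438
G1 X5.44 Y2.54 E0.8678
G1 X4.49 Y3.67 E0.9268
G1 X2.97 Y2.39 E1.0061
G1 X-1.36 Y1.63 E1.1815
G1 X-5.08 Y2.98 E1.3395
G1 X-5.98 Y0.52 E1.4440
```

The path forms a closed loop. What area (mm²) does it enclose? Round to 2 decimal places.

80.96 mm²

Apply the shoelace formula to the sequence of (X, Y) vertices; enclosed area = 80.96 mm².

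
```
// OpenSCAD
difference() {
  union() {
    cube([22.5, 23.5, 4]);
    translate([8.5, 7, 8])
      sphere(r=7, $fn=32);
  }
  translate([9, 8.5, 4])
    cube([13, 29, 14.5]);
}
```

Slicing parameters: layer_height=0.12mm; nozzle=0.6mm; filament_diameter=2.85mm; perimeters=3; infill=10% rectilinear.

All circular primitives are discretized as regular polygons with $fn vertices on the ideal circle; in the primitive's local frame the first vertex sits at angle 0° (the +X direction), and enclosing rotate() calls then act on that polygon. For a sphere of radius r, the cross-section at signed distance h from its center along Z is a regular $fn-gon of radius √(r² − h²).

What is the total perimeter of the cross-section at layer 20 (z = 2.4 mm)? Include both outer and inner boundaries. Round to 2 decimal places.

92.00 mm

At z = 2.4 mm: the 22.5×23.5 cube contributes its full rectangle (perimeter 92.00 mm); the r=7 sphere at (8.5, 7) slices to a regular 32-gon of circumradius 4.200 (√(r²−h²) with h=5.6 from center) (perimeter = 2·32·4.200·sin(180°/32) = 26.35 mm); Merging all regions: the r=7 sphere at (8.5, 7) lies entirely inside the 22.5×23.5 cube, so the union is just the 22.5×23.5 cube — boundary = 92.00 mm; the cube at (9, 8.5) is not intersected at this z (z outside [4, 18.5]); Subtracting the remaining from the first: none of the subtracted shapes is present at this height, so that combined region is unchanged — boundary = 92.00 mm. Overall, the cross-section is a single solid region. Total boundary length (outer) = 92.00 mm.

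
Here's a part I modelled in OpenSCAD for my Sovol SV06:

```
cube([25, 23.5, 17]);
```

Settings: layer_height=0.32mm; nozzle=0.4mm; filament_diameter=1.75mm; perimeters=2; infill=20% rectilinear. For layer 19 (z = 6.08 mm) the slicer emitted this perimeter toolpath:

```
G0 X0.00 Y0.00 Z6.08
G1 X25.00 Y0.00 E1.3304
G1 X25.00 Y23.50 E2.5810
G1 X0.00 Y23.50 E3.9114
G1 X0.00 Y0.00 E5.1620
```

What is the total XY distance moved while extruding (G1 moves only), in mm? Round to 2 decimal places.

Sum the Euclidean lengths of each G1 segment: total = 97.00 mm.

97.00 mm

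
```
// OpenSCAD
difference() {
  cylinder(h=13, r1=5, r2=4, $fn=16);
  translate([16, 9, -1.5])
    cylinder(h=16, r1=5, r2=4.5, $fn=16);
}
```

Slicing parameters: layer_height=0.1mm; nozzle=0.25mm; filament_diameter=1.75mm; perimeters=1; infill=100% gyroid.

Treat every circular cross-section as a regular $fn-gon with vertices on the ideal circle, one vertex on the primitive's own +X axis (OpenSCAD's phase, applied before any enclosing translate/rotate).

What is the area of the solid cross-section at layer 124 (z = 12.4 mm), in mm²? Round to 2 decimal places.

At z = 12.4 mm: the cone: at t=0.954 of its height the radius interpolates to r₁+(r₂−r₁)t = 4.046, giving a regular 16-gon of that circumradius (area = (16/2)·4.046²·sin(360°/16) = 50.12 mm²); the cone at (16, 9) contributes a regular 16-gon of circumradius 4.566 (interpolated between r1=5 and r2=4.5 at t=0.869) (area = (16/2)·4.566²·sin(360°/16) = 63.82 mm²); Taking the first minus the rest: starting from the cone (50.12 mm²), the cone at (16, 9) misses the remaining region (no effect) — area = 50.12 mm². Overall, the cross-section is a single solid region. Net area = 50.12 mm².

50.12 mm²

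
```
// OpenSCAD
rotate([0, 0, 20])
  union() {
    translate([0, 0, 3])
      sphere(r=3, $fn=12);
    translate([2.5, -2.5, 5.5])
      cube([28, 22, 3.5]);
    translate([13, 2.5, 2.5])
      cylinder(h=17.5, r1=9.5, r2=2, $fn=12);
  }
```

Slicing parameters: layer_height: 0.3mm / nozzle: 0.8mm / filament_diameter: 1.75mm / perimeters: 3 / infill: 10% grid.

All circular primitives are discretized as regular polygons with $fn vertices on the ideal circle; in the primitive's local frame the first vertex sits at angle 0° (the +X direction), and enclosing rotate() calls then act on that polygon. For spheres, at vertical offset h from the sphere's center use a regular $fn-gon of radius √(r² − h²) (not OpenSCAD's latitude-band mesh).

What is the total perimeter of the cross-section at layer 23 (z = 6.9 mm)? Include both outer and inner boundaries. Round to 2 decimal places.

At z = 6.9 mm: the sphere is absent (|z−center|=3.900 > r=3); the 28×22 cube at (2.5, -2.5) contributes its full rectangle (perimeter 100.00 mm); the cone at (13, 2.5) (r1=9.5→r2=2) has section circumradius 7.614 here — a regular 12-gon (perimeter = 2·12·7.614·sin(180°/12) = 47.30 mm); Combining (union): the regions partially overlap (shared area 155.37 mm²), so the edge portions inside another operand are dropped and the merged outline is re-measured after clipping — boundary = 101.59 mm; (whole slice rotated 20° about Z — lengths, areas and connectivity unchanged). Overall, the cross-section is a single solid region. Total boundary length (outer) = 101.59 mm.

101.59 mm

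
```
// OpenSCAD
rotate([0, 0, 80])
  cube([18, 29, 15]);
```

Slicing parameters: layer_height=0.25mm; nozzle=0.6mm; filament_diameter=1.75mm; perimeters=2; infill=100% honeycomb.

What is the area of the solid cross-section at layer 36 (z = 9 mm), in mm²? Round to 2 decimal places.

At z = 9 mm: the cube is present — its section is the full 18×29 rectangle (area 522.00 mm²); (rotated 80° about Z; rotation is an isometry so areas/perimeters/island counts are preserved). Overall, the cross-section is a single solid region. Net area = 522.00 mm².

522.00 mm²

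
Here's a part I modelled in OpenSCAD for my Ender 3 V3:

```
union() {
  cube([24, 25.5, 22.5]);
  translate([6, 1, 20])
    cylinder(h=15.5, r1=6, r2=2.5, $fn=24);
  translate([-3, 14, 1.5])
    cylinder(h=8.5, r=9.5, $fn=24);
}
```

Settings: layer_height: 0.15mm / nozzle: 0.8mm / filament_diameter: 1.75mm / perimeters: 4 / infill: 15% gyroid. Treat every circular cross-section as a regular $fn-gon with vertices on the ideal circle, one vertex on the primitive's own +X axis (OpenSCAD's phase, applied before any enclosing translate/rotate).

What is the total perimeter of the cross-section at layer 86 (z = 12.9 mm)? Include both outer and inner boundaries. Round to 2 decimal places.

At z = 12.9 mm: the 24×25.5 cube contributes its full rectangle (perimeter 99.00 mm); the cone at (6, 1) is not intersected at this z (z outside [20, 35.5]); the cylinder at (-3, 14) is absent (z outside [1.5, 10]); Merging all regions: only the 24×25.5 cube is present, so the union is just that shape — boundary = 99.00 mm. Overall, the cross-section is a single solid region. Total boundary length (outer) = 99.00 mm.

99.00 mm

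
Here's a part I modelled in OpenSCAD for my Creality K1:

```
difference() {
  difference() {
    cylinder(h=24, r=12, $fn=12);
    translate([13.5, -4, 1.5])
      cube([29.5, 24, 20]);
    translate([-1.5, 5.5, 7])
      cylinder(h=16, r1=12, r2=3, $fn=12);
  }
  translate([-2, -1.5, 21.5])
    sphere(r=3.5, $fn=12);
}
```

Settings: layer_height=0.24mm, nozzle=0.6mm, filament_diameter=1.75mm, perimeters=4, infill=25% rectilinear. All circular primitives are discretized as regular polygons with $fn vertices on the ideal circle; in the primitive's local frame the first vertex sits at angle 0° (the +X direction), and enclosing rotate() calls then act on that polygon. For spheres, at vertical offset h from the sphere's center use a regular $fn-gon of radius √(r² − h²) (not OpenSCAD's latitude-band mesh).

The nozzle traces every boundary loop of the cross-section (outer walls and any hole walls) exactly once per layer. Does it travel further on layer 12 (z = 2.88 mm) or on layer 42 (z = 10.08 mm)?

layer 42 (z = 10.08 mm)

Layer 12 (z = 2.88): the cylinder: section is a regular 12-gon, circumradius r=12 (perimeter = 2·12·12.000·sin(180°/12) = 74.54 mm); the cube at (13.5, -4) (footprint 29.5×24) is included at this height (perimeter 107.00 mm); the cone at (-1.5, 5.5) is absent (z outside [7, 23]); Subtracting the remaining from the first: starting from the r=12 cylinder, the 29.5×24 cube at (13.5, -4) misses the remaining region (no effect) — boundary = 74.54 mm; the sphere at (-2, -1.5) is absent (|z−center|=18.620 > r=3.5); Taking the first minus the rest: none of the subtracted shapes is present at this height, so that combined region is unchanged — boundary = 74.54 mm. So its perimeter = 74.54 mm. Layer 42 (z = 10.08): the r=12 cylinder gives a regular 12-gon of circumradius 12 (constant along its height) (perimeter = 2·12·12.000·sin(180°/12) = 74.54 mm); the cube at (13.5, -4) (footprint 29.5×24) is included at this height (perimeter 107.00 mm); the cone at (-1.5, 5.5): at t=0.193 of its height the radius interpolates to r₁+(r₂−r₁)t = 10.268, giving a regular 12-gon of that circumradius (perimeter = 2·12·10.268·sin(180°/12) = 63.78 mm); Subtracting the remaining from the first: starting from the r=12 cylinder, the 29.5×24 cube at (13.5, -4) misses the remaining region (no effect); the cone at (-1.5, 5.5) partially overlaps it — only the 245.81 mm² overlap (of its 316.26 mm²) is removed, clipping the outline — boundary = 82.67 mm; the sphere at (-2, -1.5) is not intersected at this z (|z−center|=11.420 > r=3.5); After the difference (first − rest): none of the subtracted shapes is present at this height, so that combined region is unchanged — boundary = 82.67 mm. So its perimeter = 82.67 mm. Layer 42 is larger (82.67 vs 74.54 mm).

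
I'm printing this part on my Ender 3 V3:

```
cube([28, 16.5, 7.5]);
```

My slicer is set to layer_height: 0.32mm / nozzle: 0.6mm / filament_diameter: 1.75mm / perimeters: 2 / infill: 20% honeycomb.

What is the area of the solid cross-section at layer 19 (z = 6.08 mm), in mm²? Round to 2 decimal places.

462.00 mm²

At z = 6.08 mm: the cube is present — its section is the full 28×16.5 rectangle (area 462.00 mm²). Overall, the cross-section is a single solid region. Net area = 462.00 mm².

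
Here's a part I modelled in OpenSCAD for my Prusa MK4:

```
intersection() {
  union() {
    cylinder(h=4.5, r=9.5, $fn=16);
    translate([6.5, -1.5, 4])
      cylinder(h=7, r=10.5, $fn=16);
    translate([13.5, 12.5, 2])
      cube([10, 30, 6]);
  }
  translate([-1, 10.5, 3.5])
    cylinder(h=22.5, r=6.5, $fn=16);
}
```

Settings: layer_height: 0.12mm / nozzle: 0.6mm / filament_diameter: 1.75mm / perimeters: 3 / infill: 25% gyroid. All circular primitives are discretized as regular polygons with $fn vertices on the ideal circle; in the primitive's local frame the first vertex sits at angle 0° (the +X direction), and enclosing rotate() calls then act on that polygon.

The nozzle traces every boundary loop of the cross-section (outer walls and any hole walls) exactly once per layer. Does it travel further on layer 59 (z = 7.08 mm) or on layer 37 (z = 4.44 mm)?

Layer 59 (z = 7.08): the cylinder does not reach this height (z outside [0, 4.5]); the r=10.5 cylinder at (6.5, -1.5) contributes a regular 16-gon of circumradius 10.5 (perimeter = 2·16·10.500·sin(180°/16) = 65.55 mm); the cube at (13.5, 12.5) (footprint 10×30) is included at this height (perimeter 80.00 mm); Taking the union: the 2 present regions are separate (no shared area or edge), so areas and boundary lengths simply add and each stays a separate island — boundary = 145.55 mm; the r=6.5 cylinder at (-1, 10.5) gives a regular 16-gon of circumradius 6.5 (constant along its height) (perimeter = 2·16·6.500·sin(180°/16) = 40.58 mm); Taking the intersection: the r=6.5 cylinder at (-1, 10.5) partially overlaps the result so far; clipping to the common part keeps 15.51 mm² — boundary = 18.31 mm. So its perimeter = 18.31 mm. Layer 37 (z = 4.44): the r=9.5 cylinder gives a regular 16-gon of circumradius 9.5 (constant along its height) (perimeter = 2·16·9.500·sin(180°/16) = 59.31 mm); the cylinder at (6.5, -1.5): section is a regular 16-gon, circumradius r=10.5 (perimeter = 2·16·10.500·sin(180°/16) = 65.55 mm); the cube at (13.5, 12.5) is present — its section is the full 10×30 rectangle (perimeter 80.00 mm); Combining (union): the regions partially overlap (shared area 176.30 mm²), so the edge portions inside another operand are dropped and the merged outline is re-measured after clipping — boundary = 156.23 mm; the r=6.5 cylinder at (-1, 10.5) contributes a regular 16-gon of circumradius 6.5 (perimeter = 2·16·6.500·sin(180°/16) = 40.58 mm); After intersecting: the r=6.5 cylinder at (-1, 10.5) partially overlaps the result so far; clipping to the common part keeps 41.92 mm² — boundary = 26.97 mm. So its perimeter = 26.97 mm. Layer 37 is larger (26.97 vs 18.31 mm).

layer 37 (z = 4.44 mm)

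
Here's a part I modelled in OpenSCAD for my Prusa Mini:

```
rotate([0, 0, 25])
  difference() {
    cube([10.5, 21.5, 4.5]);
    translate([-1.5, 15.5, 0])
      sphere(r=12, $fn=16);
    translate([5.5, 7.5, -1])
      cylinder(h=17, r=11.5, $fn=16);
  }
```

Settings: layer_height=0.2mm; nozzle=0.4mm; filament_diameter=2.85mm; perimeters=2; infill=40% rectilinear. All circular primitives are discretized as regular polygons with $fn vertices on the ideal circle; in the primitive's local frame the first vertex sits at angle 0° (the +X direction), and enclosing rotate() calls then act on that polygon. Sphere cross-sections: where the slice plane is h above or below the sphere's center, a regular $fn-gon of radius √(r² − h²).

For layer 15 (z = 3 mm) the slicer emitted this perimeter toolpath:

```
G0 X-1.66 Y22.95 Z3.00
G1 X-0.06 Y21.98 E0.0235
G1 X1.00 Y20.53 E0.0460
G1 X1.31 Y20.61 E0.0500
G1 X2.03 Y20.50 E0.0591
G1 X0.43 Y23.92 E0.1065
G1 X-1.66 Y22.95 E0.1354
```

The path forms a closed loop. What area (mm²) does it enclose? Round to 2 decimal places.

Apply the shoelace formula to the sequence of (X, Y) vertices; enclosed area = 4.86 mm².

4.86 mm²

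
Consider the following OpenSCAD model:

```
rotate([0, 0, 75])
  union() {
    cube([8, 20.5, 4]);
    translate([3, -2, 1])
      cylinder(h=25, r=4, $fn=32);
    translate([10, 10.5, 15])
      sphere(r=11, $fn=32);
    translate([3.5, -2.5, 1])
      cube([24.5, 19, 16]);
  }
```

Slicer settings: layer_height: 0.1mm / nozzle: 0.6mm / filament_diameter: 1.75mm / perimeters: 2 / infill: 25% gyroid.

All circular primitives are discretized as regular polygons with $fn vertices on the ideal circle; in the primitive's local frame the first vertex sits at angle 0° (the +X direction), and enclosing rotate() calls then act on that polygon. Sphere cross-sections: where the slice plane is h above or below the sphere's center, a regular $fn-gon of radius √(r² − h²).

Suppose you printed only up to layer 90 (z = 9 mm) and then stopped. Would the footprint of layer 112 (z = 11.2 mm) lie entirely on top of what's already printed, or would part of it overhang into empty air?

part overhangs

Compare the two slices. At z = 9: the cube does not reach this height (z outside [0, 4]); the cylinder at (3, -2): section is a regular 32-gon, circumradius r=4 (area = (32/2)·4.000²·sin(360°/32) = 49.94 mm²); the r=11 sphere at (10, 10.5) slices to a regular 32-gon of circumradius 9.220 (√(r²−h²) with h=6 from center) (area = (32/2)·9.220²·sin(360°/32) = 265.32 mm²); the cube at (3.5, -2.5) (footprint 24.5×19) is included at this height (area 465.50 mm²); Taking the union: the regions partially overlap — summed areas 780.77 mm² minus the doubly-counted overlap 222.78 mm² gives 557.99 mm² — area = 557.99 mm²; (rotated 75° about Z; rotation is an isometry so areas/perimeters/island counts are preserved). At z = 11.2: the cube is not intersected at this z (z outside [0, 4]); the r=4 cylinder at (3, -2) contributes a regular 32-gon of circumradius 4 (area = (32/2)·4.000²·sin(360°/32) = 49.94 mm²); the r=11 sphere at (10, 10.5) contributes a regular 32-gon of circumradius √(11²−3.8²) = 10.323 (area = (32/2)·10.323²·sin(360°/32) = 332.62 mm²); the cube at (3.5, -2.5) (footprint 24.5×19) is included at this height (area 465.50 mm²); Combining (union): the regions partially overlap — summed areas 848.06 mm² minus the doubly-counted overlap 254.55 mm² gives 593.51 mm² — area = 593.51 mm²; (rotated 75° about Z; rotation is an isometry so areas/perimeters/island counts are preserved). Checking containment: at z = 11.2 the cross-section extends beyond the z = 9 cross-section by about 35.52 mm².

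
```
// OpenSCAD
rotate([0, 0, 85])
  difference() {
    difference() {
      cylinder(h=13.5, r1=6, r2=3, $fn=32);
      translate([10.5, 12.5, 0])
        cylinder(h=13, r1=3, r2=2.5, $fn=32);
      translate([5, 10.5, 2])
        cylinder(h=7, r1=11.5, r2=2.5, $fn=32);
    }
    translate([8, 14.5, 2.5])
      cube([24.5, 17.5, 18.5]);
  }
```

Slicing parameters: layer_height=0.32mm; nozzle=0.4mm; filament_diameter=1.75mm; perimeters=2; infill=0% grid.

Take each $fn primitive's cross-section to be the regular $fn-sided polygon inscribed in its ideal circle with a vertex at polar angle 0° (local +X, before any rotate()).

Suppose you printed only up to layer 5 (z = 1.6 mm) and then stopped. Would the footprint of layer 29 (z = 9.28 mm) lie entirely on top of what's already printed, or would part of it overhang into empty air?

entirely on top

Compare the two slices. At z = 1.6: the cone contributes a regular 32-gon of circumradius 5.644 (interpolated between r1=6 and r2=3 at t=0.119) (area = (32/2)·5.644²·sin(360°/32) = 99.45 mm²); the cone at (10.5, 12.5) (r1=3→r2=2.5) has section circumradius 2.938 here — a regular 32-gon (area = (32/2)·2.938²·sin(360°/32) = 26.95 mm²); the cone at (5, 10.5) is absent (z outside [2, 9]); After the difference (first − rest): starting from the cone (99.45 mm²), the cone at (10.5, 12.5) misses the remaining region (no effect) — area = 99.45 mm²; the cube at (8, 14.5) is not intersected at this z (z outside [2.5, 21]); Taking the first minus the rest: none of the subtracted shapes is present at this height, so that combined region is unchanged — area = 99.45 mm²; (rotated 85° about Z; rotation is an isometry so areas/perimeters/island counts are preserved). At z = 9.28: the cone (r1=6→r2=3) has section circumradius 3.938 here — a regular 32-gon (area = (32/2)·3.938²·sin(360°/32) = 48.40 mm²); the cone at (10.5, 12.5): at t=0.714 of its height the radius interpolates to r₁+(r₂−r₁)t = 2.643, giving a regular 32-gon of that circumradius (area = (32/2)·2.643²·sin(360°/32) = 21.81 mm²); the cone at (5, 10.5) does not reach this height (z outside [2, 9]); Taking the first minus the rest: starting from the cone (48.40 mm²), the cone at (10.5, 12.5) misses the remaining region (no effect) — area = 48.40 mm²; the cube at (8, 14.5) is present — its section is the full 24.5×17.5 rectangle (area 428.75 mm²); After the difference (first − rest): starting from that combined region (48.40 mm²), the 24.5×17.5 cube at (8, 14.5) misses the remaining region (no effect) — area = 48.40 mm²; (whole slice rotated 85° about Z — lengths, areas and connectivity unchanged). Checking containment: the cross-section at z = 9.28 is a subset of the cross-section at z = 1.6.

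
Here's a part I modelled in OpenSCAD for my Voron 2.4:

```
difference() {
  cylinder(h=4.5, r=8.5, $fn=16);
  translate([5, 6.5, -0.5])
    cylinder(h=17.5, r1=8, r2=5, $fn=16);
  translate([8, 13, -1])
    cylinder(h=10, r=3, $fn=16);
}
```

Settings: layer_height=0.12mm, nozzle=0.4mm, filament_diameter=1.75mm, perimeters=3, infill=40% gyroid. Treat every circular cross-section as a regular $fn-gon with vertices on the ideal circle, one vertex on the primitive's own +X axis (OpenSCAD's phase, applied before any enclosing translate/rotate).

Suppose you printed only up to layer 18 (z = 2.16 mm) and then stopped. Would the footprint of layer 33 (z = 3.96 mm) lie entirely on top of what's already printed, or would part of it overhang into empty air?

Compare the two slices. At z = 2.16: the cylinder: section is a regular 16-gon, circumradius r=8.5 (area = (16/2)·8.500²·sin(360°/16) = 221.19 mm²); the cone at (5, 6.5) (r1=8→r2=5) has section circumradius 7.544 here — a regular 16-gon (area = (16/2)·7.544²·sin(360°/16) = 174.23 mm²); the r=3 cylinder at (8, 13) contributes a regular 16-gon of circumradius 3 (area = (16/2)·3.000²·sin(360°/16) = 27.55 mm²); After the difference (first − rest): starting from the r=8.5 cylinder (221.19 mm²), the cone at (5, 6.5) partially overlaps it — only the 72.92 mm² overlap (of its 174.23 mm²) is removed, clipping the outline; the r=3 cylinder at (8, 13) misses the remaining region (no effect) — area = 148.27 mm². At z = 3.96: the r=8.5 cylinder gives a regular 16-gon of circumradius 8.5 (constant along its height) (area = (16/2)·8.500²·sin(360°/16) = 221.19 mm²); the cone at (5, 6.5): at t=0.255 of its height the radius interpolates to r₁+(r₂−r₁)t = 7.235, giving a regular 16-gon of that circumradius (area = (16/2)·7.235²·sin(360°/16) = 160.27 mm²); the r=3 cylinder at (8, 13) gives a regular 16-gon of circumradius 3 (constant along its height) (area = (16/2)·3.000²·sin(360°/16) = 27.55 mm²); Taking the first minus the rest: starting from the r=8.5 cylinder (221.19 mm²), the cone at (5, 6.5) partially overlaps it — only the 67.83 mm² overlap (of its 160.27 mm²) is removed, clipping the outline; the r=3 cylinder at (8, 13) misses the remaining region (no effect) — area = 153.36 mm². Checking containment: at z = 3.96 the cross-section extends beyond the z = 2.16 cross-section by about 5.09 mm².

part overhangs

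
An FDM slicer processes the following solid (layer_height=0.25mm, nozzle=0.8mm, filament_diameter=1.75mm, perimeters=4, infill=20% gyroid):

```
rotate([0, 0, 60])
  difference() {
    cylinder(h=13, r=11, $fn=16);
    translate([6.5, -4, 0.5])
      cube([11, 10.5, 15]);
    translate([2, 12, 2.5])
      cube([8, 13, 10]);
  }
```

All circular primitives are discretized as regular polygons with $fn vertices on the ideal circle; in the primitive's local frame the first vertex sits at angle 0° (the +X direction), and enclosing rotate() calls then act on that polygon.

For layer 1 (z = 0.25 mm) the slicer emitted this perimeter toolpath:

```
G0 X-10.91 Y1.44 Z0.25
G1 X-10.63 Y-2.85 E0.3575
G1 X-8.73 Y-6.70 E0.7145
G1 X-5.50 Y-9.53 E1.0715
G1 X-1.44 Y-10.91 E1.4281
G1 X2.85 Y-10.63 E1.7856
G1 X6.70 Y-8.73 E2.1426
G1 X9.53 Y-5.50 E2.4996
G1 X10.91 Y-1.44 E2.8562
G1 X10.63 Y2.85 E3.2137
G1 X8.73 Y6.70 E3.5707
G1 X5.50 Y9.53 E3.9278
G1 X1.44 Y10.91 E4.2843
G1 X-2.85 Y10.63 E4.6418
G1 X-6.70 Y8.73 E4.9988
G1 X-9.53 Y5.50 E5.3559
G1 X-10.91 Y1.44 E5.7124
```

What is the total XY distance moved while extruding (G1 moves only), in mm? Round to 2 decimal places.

Sum the Euclidean lengths of each G1 segment: total = 68.70 mm.

68.70 mm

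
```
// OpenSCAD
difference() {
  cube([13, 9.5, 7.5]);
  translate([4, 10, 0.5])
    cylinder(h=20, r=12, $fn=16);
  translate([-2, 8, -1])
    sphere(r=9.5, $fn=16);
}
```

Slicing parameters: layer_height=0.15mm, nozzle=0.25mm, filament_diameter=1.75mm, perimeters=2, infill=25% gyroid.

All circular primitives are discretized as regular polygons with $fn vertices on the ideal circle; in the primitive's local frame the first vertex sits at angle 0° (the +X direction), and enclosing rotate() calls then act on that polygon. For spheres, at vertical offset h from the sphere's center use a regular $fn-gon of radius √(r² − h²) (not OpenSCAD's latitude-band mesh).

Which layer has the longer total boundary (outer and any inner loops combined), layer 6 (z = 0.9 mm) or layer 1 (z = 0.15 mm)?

layer 1 (z = 0.15 mm)

Layer 6 (z = 0.9): the cube (footprint 13×9.5) is included at this height (perimeter 45.00 mm); the r=12 cylinder at (4, 10) gives a regular 16-gon of circumradius 12 (constant along its height) (perimeter = 2·16·12.000·sin(180°/16) = 74.91 mm); the r=9.5 sphere at (-2, 8) contributes a regular 16-gon of circumradius √(9.5²−1.9²) = 9.308 (perimeter = 2·16·9.308·sin(180°/16) = 58.11 mm); Subtracting the remaining from the first: starting from the 13×9.5 cube, the r=12 cylinder at (4, 10) partially overlaps it — only the 120.81 mm² overlap (of its 440.85 mm²) is removed, clipping the outline; the r=9.5 sphere at (-2, 8) misses the remaining region (no effect) — boundary = 8.72 mm. So its perimeter = 8.72 mm. Layer 1 (z = 0.15): the cube is present — its section is the full 13×9.5 rectangle (perimeter 45.00 mm); the cylinder at (4, 10) does not reach this height (z outside [0.5, 20.5]); the r=9.5 sphere at (-2, 8) contributes a regular 16-gon of circumradius √(9.5²−1.15²) = 9.430 (perimeter = 2·16·9.430·sin(180°/16) = 58.87 mm); Taking the first minus the rest: starting from the 13×9.5 cube, the r=9.5 sphere at (-2, 8) partially overlaps it — only the 58.74 mm² overlap (of its 272.25 mm²) is removed, clipping the outline — boundary = 36.98 mm. So its perimeter = 36.98 mm. Layer 1 is larger (36.98 vs 8.72 mm).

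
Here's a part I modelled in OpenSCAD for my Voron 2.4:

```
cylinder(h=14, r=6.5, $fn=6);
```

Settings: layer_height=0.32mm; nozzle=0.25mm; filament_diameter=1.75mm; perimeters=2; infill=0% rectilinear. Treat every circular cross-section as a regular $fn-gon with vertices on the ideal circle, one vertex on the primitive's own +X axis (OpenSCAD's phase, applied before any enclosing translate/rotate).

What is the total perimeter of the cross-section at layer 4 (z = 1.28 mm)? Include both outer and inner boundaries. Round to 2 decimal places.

At z = 1.28 mm: the r=6.5 cylinder contributes a regular 6-gon of circumradius 6.5 (perimeter = 2·6·6.500·sin(180°/6) = 39.00 mm). Overall, the cross-section is a single solid region. Total boundary length (outer) = 39.00 mm.

39.00 mm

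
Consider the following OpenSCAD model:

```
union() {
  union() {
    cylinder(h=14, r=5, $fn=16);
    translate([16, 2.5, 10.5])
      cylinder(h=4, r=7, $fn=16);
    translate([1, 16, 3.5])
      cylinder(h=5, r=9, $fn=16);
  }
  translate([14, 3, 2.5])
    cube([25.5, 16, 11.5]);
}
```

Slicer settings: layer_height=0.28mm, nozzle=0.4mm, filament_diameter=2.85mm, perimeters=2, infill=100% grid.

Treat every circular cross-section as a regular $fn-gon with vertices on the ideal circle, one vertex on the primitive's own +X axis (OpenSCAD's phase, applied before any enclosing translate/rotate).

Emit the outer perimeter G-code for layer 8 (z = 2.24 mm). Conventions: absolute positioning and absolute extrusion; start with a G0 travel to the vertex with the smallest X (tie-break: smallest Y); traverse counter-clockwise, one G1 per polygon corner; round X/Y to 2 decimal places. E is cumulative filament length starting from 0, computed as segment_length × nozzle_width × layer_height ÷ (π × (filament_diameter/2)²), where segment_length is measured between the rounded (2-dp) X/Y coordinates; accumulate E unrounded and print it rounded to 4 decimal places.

At z = 2.24 mm: the cylinder: section is a regular 16-gon, circumradius r=5; the cylinder at (16, 2.5) does not reach this height (z outside [10.5, 14.5]); the cylinder at (1, 16) is absent (z outside [3.5, 8.5]); Merging all regions: only the r=5 cylinder is present, so the union is just that shape — 1 connected region; the cube at (14, 3) is absent (z outside [2.5, 14]); Combining (union): only that combined region is present, so the union is just that shape — 1 connected region. The outline is a single polygon with 16 vertices. Extrusion per mm of travel: 0.4 × 0.28 / (π × 1.425²) = 0.017557. Accumulating E over each segment gives final E = 0.5482.

G0 X-5.00 Y0.00 Z2.24
G1 X-4.62 Y-1.91 E0.0342
G1 X-3.54 Y-3.54 E0.0685
G1 X-1.91 Y-4.62 E0.1028
G1 X0.00 Y-5.00 E0.1370
G1 X1.91 Y-4.62 E0.1712
G1 X3.54 Y-3.54 E0.2056
G1 X4.62 Y-1.91 E0.2399
G1 X5.00 Y0.00 E0.2741
G1 X4.62 Y1.91 E0.3083
G1 X3.54 Y3.54 E0.3426
G1 X1.91 Y4.62 E0.3769
G1 X0.00 Y5.00 E0.4111
G1 X-1.91 Y4.62 E0.4453
G1 X-3.54 Y3.54 E0.4796
G1 X-4.62 Y1.91 E0.5140
G1 X-5.00 Y0.00 E0.5482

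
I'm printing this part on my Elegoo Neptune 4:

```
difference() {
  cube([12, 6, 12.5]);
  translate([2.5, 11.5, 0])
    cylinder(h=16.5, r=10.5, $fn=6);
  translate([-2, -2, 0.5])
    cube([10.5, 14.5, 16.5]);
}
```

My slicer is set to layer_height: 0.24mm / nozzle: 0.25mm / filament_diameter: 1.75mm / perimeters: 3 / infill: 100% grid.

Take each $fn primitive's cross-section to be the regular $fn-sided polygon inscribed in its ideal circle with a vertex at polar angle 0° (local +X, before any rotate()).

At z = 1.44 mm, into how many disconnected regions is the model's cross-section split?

1

At z = 1.44 mm: the cube is present — its section is the full 12×6 rectangle; the r=10.5 cylinder at (2.5, 11.5) contributes a regular 6-gon of circumradius 10.5; the 10.5×14.5 cube at (-2, -2) contributes its full rectangle; Taking the first minus the rest: starting from the 12×6 cube, the r=10.5 cylinder at (2.5, 11.5) partially overlaps it — only the 31.58 mm² overlap (of its 286.44 mm²) is removed, clipping the outline; the 10.5×14.5 cube at (-2, -2) partially overlaps it — only the 20.94 mm² overlap (of its 152.25 mm²) is removed, clipping the outline — 1 connected region. The result has 1 disconnected region.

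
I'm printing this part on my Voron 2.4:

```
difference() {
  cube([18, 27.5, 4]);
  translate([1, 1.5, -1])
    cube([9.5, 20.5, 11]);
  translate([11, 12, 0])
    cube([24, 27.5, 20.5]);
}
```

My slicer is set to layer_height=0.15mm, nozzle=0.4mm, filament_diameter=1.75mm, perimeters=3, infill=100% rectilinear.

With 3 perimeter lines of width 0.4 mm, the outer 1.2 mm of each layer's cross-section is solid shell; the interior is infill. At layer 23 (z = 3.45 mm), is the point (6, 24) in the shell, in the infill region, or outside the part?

infill

At z = 3.45 mm: the cube (footprint 18×27.5) is included at this height; the 9.5×20.5 cube at (1, 1.5) contributes its full rectangle; the cube at (11, 12) is present — its section is the full 24×27.5 rectangle; After the difference (first − rest): starting from the 18×27.5 cube, the 9.5×20.5 cube at (1, 1.5) lies wholly inside it (removes its full 194.75 mm² and its 60.00 mm outline becomes a hole wall); the 24×27.5 cube at (11, 12) partially overlaps it — only the 108.50 mm² overlap (of its 660.00 mm²) is removed, clipping the outline — 1 connected region with 1 hole. Overall, the cross-section is one region with 1 hole. The nearest boundary edge runs (10.50, 22.00)→(1.00, 22.00); distance from the point to it = 2.00 mm. The point is inside the cross-section and 2.00 mm from the nearest boundary — more than the 1.2 mm shell width (3 × 0.4), so it's in the infill interior.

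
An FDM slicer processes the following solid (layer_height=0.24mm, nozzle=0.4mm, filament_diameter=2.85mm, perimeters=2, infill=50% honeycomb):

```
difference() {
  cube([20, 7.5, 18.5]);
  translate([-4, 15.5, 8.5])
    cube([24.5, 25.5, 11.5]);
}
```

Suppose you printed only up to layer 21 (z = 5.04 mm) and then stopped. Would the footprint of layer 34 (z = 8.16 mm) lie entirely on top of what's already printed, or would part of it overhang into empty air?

entirely on top

Compare the two slices. At z = 5.04: the cube is present — its section is the full 20×7.5 rectangle (area 150.00 mm²); the cube at (-4, 15.5) is absent (z outside [8.5, 20]); Taking the first minus the rest: none of the subtracted shapes is present at this height, so the 20×7.5 cube is unchanged — area = 150.00 mm². At z = 8.16: the 20×7.5 cube contributes its full rectangle (area 150.00 mm²); the cube at (-4, 15.5) is absent (z outside [8.5, 20]); Subtracting the remaining from the first: none of the subtracted shapes is present at this height, so the 20×7.5 cube is unchanged — area = 150.00 mm². Checking containment: the cross-section at z = 8.16 is a subset of the cross-section at z = 5.04.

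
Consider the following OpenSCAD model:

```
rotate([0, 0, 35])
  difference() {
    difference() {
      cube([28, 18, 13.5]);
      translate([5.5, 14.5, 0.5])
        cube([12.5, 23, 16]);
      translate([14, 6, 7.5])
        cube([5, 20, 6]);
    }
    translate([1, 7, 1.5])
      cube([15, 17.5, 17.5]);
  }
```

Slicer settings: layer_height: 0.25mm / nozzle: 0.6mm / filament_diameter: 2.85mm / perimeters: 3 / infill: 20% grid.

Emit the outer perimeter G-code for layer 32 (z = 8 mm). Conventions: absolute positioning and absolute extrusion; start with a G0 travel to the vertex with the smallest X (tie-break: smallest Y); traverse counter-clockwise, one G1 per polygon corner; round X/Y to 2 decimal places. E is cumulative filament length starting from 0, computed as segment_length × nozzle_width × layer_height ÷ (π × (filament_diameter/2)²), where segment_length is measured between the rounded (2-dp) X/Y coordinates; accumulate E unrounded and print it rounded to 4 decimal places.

At z = 8 mm: the cube is present — its section is the full 28×18 rectangle; the cube at (5.5, 14.5) (footprint 12.5×23) is included at this height; the 5×20 cube at (14, 6) contributes its full rectangle; Subtracting the remaining from the first: starting from the 28×18 cube, the 12.5×23 cube at (5.5, 14.5) partially overlaps it — only the 43.75 mm² overlap (of its 287.50 mm²) is removed, clipping the outline; the 5×20 cube at (14, 6) partially overlaps it — only the 46.00 mm² overlap (of its 100.00 mm²) is removed, clipping the outline — 1 connected region; the cube at (1, 7) is present — its section is the full 15×17.5 rectangle; Subtracting the remaining from the first: starting from that combined region, the 15×17.5 cube at (1, 7) partially overlaps it — only the 113.25 mm² overlap (of its 262.50 mm²) is removed, clipping the outline — 1 connected region; (whole slice rotated 35° about Z — lengths, areas and connectivity unchanged). The outline is a single polygon with 10 vertices. Extrusion per mm of travel: 0.6 × 0.25 / (π × 1.425²) = 0.023513. Accumulating E over each segment gives final E = 2.7272.

G0 X-10.32 Y14.74 Z8.00
G1 X0.00 Y0.00 E0.4231
G1 X22.94 Y16.06 E1.0815
G1 X12.61 Y30.80 E1.5047
G1 X5.24 Y25.64 E1.7163
G1 X12.12 Y15.81 E1.9984
G1 X8.03 Y12.94 E2.1159
G1 X7.45 Y13.76 E2.1395
G1 X-3.20 Y6.31 E2.4451
G1 X-9.51 Y15.32 E2.7038
G1 X-10.32 Y14.74 E2.7272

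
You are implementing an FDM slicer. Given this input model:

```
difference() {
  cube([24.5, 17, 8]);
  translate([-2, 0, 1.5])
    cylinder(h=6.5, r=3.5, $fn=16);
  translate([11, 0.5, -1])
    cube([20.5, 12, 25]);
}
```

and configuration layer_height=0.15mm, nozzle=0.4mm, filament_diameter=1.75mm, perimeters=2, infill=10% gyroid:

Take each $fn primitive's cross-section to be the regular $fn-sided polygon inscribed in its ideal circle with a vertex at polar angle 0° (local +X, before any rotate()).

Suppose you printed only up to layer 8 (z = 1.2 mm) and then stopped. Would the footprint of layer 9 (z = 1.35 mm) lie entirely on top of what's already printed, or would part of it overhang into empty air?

entirely on top

Compare the two slices. At z = 1.2: the cube (footprint 24.5×17) is included at this height (area 416.50 mm²); the cylinder at (-2, 0) is not intersected at this z (z outside [1.5, 8]); the cube at (11, 0.5) is present — its section is the full 20.5×12 rectangle (area 246.00 mm²); Subtracting the remaining from the first: starting from the 24.5×17 cube (416.50 mm²), the 20.5×12 cube at (11, 0.5) partially overlaps it — only the 162.00 mm² overlap (of its 246.00 mm²) is removed, clipping the outline — area = 254.50 mm². At z = 1.35: the 24.5×17 cube contributes its full rectangle (area 416.50 mm²); the cylinder at (-2, 0) does not reach this height (z outside [1.5, 8]); the cube at (11, 0.5) is present — its section is the full 20.5×12 rectangle (area 246.00 mm²); After the difference (first − rest): starting from the 24.5×17 cube (416.50 mm²), the 20.5×12 cube at (11, 0.5) partially overlaps it — only the 162.00 mm² overlap (of its 246.00 mm²) is removed, clipping the outline — area = 254.50 mm². Checking containment: the cross-section at z = 1.35 is a subset of the cross-section at z = 1.2.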